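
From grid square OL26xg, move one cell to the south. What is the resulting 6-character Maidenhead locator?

OL26xf

Latitude subsquare g = 6; −1 → 5 = f.
The longitude characters are unchanged.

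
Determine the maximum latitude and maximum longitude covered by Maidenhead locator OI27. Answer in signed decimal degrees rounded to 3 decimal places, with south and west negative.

-2.000, 106.000

Field O=14, I=8: +14·20° lon, +8·10° lat → SW at lon 100°, lat -10°.
Square 2, 7: +2·2° lon, +7·1° lat → SW at lon 104°, lat -3°.
Cell spans 2° lon × 1° lat. NE corner is SW corner plus one full cell.
latitude -2.000, longitude 106.000.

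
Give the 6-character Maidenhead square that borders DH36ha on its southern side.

DH35hx

Latitude subsquare a = 0; −1 → -1, wraps to 23 = x, carry into square.
Latitude square 6; −1 → 5.
The longitude characters are unchanged.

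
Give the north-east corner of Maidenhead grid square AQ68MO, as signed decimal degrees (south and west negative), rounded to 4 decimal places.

Field A=0, Q=16: +0·20° lon, +16·10° lat → SW at lon -180°, lat 70°.
Square 6, 8: +6·2° lon, +8·1° lat → SW at lon -168°, lat 78°.
Subsquare m=12, o=14: +12·0.0833333° lon, +14·0.0416667° lat → SW at lon -167°, lat 78.5833°.
Cell spans 0.0833333° lon × 0.0416667° lat. NE corner is SW corner plus one full cell.
latitude 78.6250, longitude -166.9167.

78.6250, -166.9167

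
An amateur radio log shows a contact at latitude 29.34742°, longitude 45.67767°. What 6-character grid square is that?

Shift to the Maidenhead origin (180°W, 90°S): lon 225.6777, lat 119.3474.
Field: 225.6777/20 → 11 → L, 119.3474/10 → 11 → L; chars LL.
Square: 5.6777/2 → 2, 9.3474/1 → 9; chars 29.
Subsquare: 1.6777/0.0833333 → 20 → u, 0.3474/0.0416667 → 8 → i; chars ui.

LL29ui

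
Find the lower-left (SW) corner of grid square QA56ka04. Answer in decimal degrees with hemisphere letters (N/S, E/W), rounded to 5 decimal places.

Field Q=16, A=0: +16·20° lon, +0·10° lat → SW at lon 140°, lat -90°.
Square 5, 6: +5·2° lon, +6·1° lat → SW at lon 150°, lat -84°.
Subsquare k=10, a=0: +10·0.0833333° lon, +0·0.0416667° lat → SW at lon 150.833°, lat -84°.
Extended square 0, 4: +0·0.00833333° lon, +4·0.00416667° lat → SW at lon 150.833°, lat -83.9833°.
latitude 83.98333° S, longitude 150.83333° E.

83.98333° S, 150.83333° E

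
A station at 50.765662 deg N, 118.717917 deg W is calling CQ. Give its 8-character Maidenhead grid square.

DO00ps33

Add 180° to longitude and 90° to latitude: 61.28208, 140.76566.
Field: 61.28208/20 → 3 → D, 140.76566/10 → 14 → O; chars DO.
Square: 1.28208/2 → 0, 0.76566/1 → 0; chars 00.
Subsquare: 1.28208/0.0833333 → 15 → p, 0.76566/0.0416667 → 18 → s; chars ps.
Extended square: 0.03208/0.00833333 → 3, 0.01566/0.00416667 → 3; chars 33.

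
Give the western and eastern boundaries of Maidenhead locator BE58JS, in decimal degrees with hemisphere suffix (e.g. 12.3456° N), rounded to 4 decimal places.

149.2500° W, 149.1667° W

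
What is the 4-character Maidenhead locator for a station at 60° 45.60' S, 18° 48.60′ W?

Offset from 180°W / 90°S: lon 161.19°, lat 29.24°.
Field: lon ⌊161.19/20⌋ = 8 → I; lat ⌊29.24/10⌋ = 2 → C.
Square: lon ⌊1.19/2⌋ = 0; lat ⌊9.24/1⌋ = 9.

IC09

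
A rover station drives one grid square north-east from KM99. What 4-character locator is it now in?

Longitude square 9; +1 → 10, wraps to 0, carry into field.
Longitude field K = 10; +1 → 11 = L.
Latitude square 9; +1 → 10, wraps to 0, carry into field.
Latitude field M = 12; +1 → 13 = N.

LN00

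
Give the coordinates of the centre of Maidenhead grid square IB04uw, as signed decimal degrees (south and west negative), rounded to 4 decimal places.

Field I=8, B=1: +8·20° lon, +1·10° lat → SW at lon -20°, lat -80°.
Square 0, 4: +0·2° lon, +4·1° lat → SW at lon -20°, lat -76°.
Subsquare u=20, w=22: +20·0.0833333° lon, +22·0.0416667° lat → SW at lon -18.3333°, lat -75.0833°.
Cell spans 0.0833333° lon × 0.0416667° lat. Centre is SW corner plus half of each.
latitude -75.0625, longitude -18.2917.

-75.0625, -18.2917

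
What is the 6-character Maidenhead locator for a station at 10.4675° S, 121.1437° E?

Add 180° to longitude and 90° to latitude: 301.1437, 79.5325.
Field (20°×10°, letters A–R): 301.1437/20 → 15 → P, 79.5325/10 → 7 → H; chars PH.
Square (2°×1°, digits 0–9): 1.1437/2 → 0, 9.5325/1 → 9; chars 09.
Subsquare (5′×2.5′, letters a–x): 1.1437/0.0833333 → 13 → n, 0.5325/0.0416667 → 12 → m; chars nm.

PH09nm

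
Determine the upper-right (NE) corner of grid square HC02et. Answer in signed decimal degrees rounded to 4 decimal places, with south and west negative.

-67.1667, -39.5833

Field H=7, C=2: +7·20° lon, +2·10° lat → SW at lon -40°, lat -70°.
Square 0, 2: +0·2° lon, +2·1° lat → SW at lon -40°, lat -68°.
Subsquare e=4, t=19: +4·0.0833333° lon, +19·0.0416667° lat → SW at lon -39.6667°, lat -67.2083°.
Cell spans 0.0833333° lon × 0.0416667° lat. NE corner is SW corner plus one full cell.
latitude -67.1667, longitude -39.5833.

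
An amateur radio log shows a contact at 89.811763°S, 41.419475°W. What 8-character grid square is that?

GA90ge95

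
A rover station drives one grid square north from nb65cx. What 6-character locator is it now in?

Latitude subsquare x = 23; +1 → 24, wraps to 0 = a, carry into square.
Latitude square 5; +1 → 6.
The longitude characters are unchanged.

NB66ca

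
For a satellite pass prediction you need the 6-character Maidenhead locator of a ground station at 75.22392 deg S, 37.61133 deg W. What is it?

HB14es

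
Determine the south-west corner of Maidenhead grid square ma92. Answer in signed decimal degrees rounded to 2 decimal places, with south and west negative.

-88.00, 78.00

Field M=12, A=0: +12·20° lon, +0·10° lat → SW at lon 60°, lat -90°.
Square 9, 2: +9·2° lon, +2·1° lat → SW at lon 78°, lat -88°.
latitude -88.00, longitude 78.00.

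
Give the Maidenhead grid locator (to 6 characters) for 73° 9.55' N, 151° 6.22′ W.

BQ43kd

Shift to the Maidenhead origin (180°W, 90°S): lon 28.8963, lat 163.1592.
Field: lon ⌊28.8963/20⌋ = 1 → B; lat ⌊163.1592/10⌋ = 16 → Q.
Square: lon ⌊8.8963/2⌋ = 4; lat ⌊3.1592/1⌋ = 3.
Subsquare: lon ⌊0.8963/0.0833333⌋ = 10 → k; lat ⌊0.1592/0.0416667⌋ = 3 → d.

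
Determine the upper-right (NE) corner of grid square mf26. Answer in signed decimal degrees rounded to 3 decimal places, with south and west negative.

-33.000, 66.000

Field M=12, F=5: +12·20° lon, +5·10° lat → SW at lon 60°, lat -40°.
Square 2, 6: +2·2° lon, +6·1° lat → SW at lon 64°, lat -34°.
Cell spans 2° lon × 1° lat. NE corner is SW corner plus one full cell.
latitude -33.000, longitude 66.000.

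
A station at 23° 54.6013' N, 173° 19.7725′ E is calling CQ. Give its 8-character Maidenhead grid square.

Shift to the Maidenhead origin (180°W, 90°S): lon 353.32954, lat 113.91002.
Field (20°×10°, letters A–R): lon ⌊353.32954/20⌋ = 17 → R; lat ⌊113.91002/10⌋ = 11 → L.
Square (2°×1°, digits 0–9): lon ⌊13.32954/2⌋ = 6; lat ⌊3.91002/1⌋ = 3.
Subsquare (5′×2.5′, letters a–x): lon ⌊1.32954/0.0833333⌋ = 15 → p; lat ⌊0.91002/0.0416667⌋ = 21 → v.
Extended square (30″×15″, digits 0–9): lon ⌊0.07954/0.00833333⌋ = 9; lat ⌊0.03502/0.00416667⌋ = 8.

RL63pv98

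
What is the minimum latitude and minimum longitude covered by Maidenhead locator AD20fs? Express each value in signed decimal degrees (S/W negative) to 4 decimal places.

Field A=0, D=3: +0·20° lon, +3·10° lat → SW at lon -180°, lat -60°.
Square 2, 0: +2·2° lon, +0·1° lat → SW at lon -176°, lat -60°.
Subsquare f=5, s=18: +5·0.0833333° lon, +18·0.0416667° lat → SW at lon -175.583°, lat -59.25°.
latitude -59.2500, longitude -175.5833.

-59.2500, -175.5833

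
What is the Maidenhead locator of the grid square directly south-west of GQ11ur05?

Longitude extended square 0; −1 → -1, wraps to 9, carry into subsquare.
Longitude subsquare u = 20; −1 → 19 = t.
Latitude extended square 5; −1 → 4.

GQ11tr94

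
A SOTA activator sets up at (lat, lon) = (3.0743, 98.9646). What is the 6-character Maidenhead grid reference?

NJ93lb

Shift to the Maidenhead origin (180°W, 90°S): lon 278.9646, lat 93.0743.
Field: lon ⌊278.9646/20⌋ = 13 → N; lat ⌊93.0743/10⌋ = 9 → J.
Square: lon ⌊18.9646/2⌋ = 9; lat ⌊3.0743/1⌋ = 3.
Subsquare: lon ⌊0.9646/0.0833333⌋ = 11 → l; lat ⌊0.0743/0.0416667⌋ = 1 → b.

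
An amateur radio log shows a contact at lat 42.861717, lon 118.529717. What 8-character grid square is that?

ON92gu36

Offset from 180°W / 90°S: lon 298.52972°, lat 132.86172°.
Field: lon ⌊298.52972/20⌋ = 14 → O; lat ⌊132.86172/10⌋ = 13 → N.
Square: lon ⌊18.52972/2⌋ = 9; lat ⌊2.86172/1⌋ = 2.
Subsquare: lon ⌊0.52972/0.0833333⌋ = 6 → g; lat ⌊0.86172/0.0416667⌋ = 20 → u.
Extended square: lon ⌊0.02972/0.00833333⌋ = 3; lat ⌊0.02838/0.00416667⌋ = 6.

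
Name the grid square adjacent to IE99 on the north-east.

Longitude square 9; +1 → 10, wraps to 0, carry into field.
Longitude field I = 8; +1 → 9 = J.
Latitude square 9; +1 → 10, wraps to 0, carry into field.
Latitude field E = 4; +1 → 5 = F.

JF00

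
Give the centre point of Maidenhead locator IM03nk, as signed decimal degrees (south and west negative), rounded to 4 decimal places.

33.4375, -18.8750

Field I=8, M=12: +8·20° lon, +12·10° lat → SW at lon -20°, lat 30°.
Square 0, 3: +0·2° lon, +3·1° lat → SW at lon -20°, lat 33°.
Subsquare n=13, k=10: +13·0.0833333° lon, +10·0.0416667° lat → SW at lon -18.9167°, lat 33.4167°.
Cell spans 0.0833333° lon × 0.0416667° lat. Centre is SW corner plus half of each.
latitude 33.4375, longitude -18.8750.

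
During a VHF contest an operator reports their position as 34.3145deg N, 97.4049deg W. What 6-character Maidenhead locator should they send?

EM14hh

Shift to the Maidenhead origin (180°W, 90°S): lon 82.5951, lat 124.3145.
Field: 82.5951/20 → 4 → E, 124.3145/10 → 12 → M; chars EM.
Square: 2.5951/2 → 1, 4.3145/1 → 4; chars 14.
Subsquare: 0.5951/0.0833333 → 7 → h, 0.3145/0.0416667 → 7 → h; chars hh.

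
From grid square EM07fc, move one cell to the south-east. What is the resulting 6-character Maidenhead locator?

Longitude subsquare f = 5; +1 → 6 = g.
Latitude subsquare c = 2; −1 → 1 = b.

EM07gb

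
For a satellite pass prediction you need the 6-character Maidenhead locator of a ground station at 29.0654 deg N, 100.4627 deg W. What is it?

DL99sb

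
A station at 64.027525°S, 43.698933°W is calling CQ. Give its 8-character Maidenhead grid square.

GC85dx63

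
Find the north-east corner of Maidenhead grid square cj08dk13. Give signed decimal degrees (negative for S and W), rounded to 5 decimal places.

Field C=2, J=9: +2·20° lon, +9·10° lat → SW at lon -140°, lat 0°.
Square 0, 8: +0·2° lon, +8·1° lat → SW at lon -140°, lat 8°.
Subsquare d=3, k=10: +3·0.0833333° lon, +10·0.0416667° lat → SW at lon -139.75°, lat 8.41667°.
Extended square 1, 3: +1·0.00833333° lon, +3·0.00416667° lat → SW at lon -139.742°, lat 8.42917°.
Cell spans 0.00833333° lon × 0.00416667° lat. NE corner is SW corner plus one full cell.
latitude 8.43333, longitude -139.73333.

8.43333, -139.73333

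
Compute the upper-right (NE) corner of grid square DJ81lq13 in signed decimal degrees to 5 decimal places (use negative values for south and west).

1.68333, -103.06667

Field D=3, J=9: +3·20° lon, +9·10° lat → SW at lon -120°, lat 0°.
Square 8, 1: +8·2° lon, +1·1° lat → SW at lon -104°, lat 1°.
Subsquare l=11, q=16: +11·0.0833333° lon, +16·0.0416667° lat → SW at lon -103.083°, lat 1.66667°.
Extended square 1, 3: +1·0.00833333° lon, +3·0.00416667° lat → SW at lon -103.075°, lat 1.67917°.
Cell spans 0.00833333° lon × 0.00416667° lat. NE corner is SW corner plus one full cell.
latitude 1.68333, longitude -103.06667.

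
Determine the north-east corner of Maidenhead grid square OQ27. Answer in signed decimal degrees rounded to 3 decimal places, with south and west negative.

78.000, 106.000

Field O=14, Q=16: +14·20° lon, +16·10° lat → SW at lon 100°, lat 70°.
Square 2, 7: +2·2° lon, +7·1° lat → SW at lon 104°, lat 77°.
Cell spans 2° lon × 1° lat. NE corner is SW corner plus one full cell.
latitude 78.000, longitude 106.000.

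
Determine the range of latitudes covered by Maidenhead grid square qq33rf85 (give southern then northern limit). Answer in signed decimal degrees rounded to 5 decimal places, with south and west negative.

73.22917, 73.23333

Field Q=16, Q=16: +16·20° lon, +16·10° lat → SW at lon 140°, lat 70°.
Square 3, 3: +3·2° lon, +3·1° lat → SW at lon 146°, lat 73°.
Subsquare r=17, f=5: +17·0.0833333° lon, +5·0.0416667° lat → SW at lon 147.417°, lat 73.2083°.
Extended square 8, 5: +8·0.00833333° lon, +5·0.00416667° lat → SW at lon 147.483°, lat 73.2292°.
Cell spans 0.00833333° lon × 0.00416667° lat.
south 73.22917, north 73.23333.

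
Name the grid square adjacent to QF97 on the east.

RF07

Longitude square 9; +1 → 10, wraps to 0, carry into field.
Longitude field Q = 16; +1 → 17 = R.
The latitude characters are unchanged.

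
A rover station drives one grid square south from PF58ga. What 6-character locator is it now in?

PF57gx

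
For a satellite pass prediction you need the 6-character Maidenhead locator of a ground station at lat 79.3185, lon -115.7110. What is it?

DQ29dh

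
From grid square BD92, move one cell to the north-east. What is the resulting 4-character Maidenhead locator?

Longitude square 9; +1 → 10, wraps to 0, carry into field.
Longitude field B = 1; +1 → 2 = C.
Latitude square 2; +1 → 3.

CD03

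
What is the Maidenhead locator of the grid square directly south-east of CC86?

CC95

Longitude square 8; +1 → 9.
Latitude square 6; −1 → 5.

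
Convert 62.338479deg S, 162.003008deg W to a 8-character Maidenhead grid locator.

AC87xp98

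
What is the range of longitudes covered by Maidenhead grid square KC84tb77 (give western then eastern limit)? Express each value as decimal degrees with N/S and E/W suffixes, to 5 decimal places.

Field K=10, C=2: +10·20° lon, +2·10° lat → SW at lon 20°, lat -70°.
Square 8, 4: +8·2° lon, +4·1° lat → SW at lon 36°, lat -66°.
Subsquare t=19, b=1: +19·0.0833333° lon, +1·0.0416667° lat → SW at lon 37.5833°, lat -65.9583°.
Extended square 7, 7: +7·0.00833333° lon, +7·0.00416667° lat → SW at lon 37.6417°, lat -65.9292°.
Cell spans 0.00833333° lon × 0.00416667° lat.
west 37.64167° E, east 37.65000° E.

37.64167° E, 37.65000° E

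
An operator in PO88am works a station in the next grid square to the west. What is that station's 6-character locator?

Longitude subsquare a = 0; −1 → -1, wraps to 23 = x, carry into square.
Longitude square 8; −1 → 7.
The latitude characters are unchanged.

PO78xm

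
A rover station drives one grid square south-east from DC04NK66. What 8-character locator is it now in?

DC04nk75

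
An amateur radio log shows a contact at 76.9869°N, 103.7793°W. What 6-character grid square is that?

DQ86cx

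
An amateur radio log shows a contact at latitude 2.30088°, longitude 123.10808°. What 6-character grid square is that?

PJ12nh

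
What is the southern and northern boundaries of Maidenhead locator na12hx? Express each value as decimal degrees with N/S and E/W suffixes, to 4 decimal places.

87.0417° S, 87.0000° S

Field N=13, A=0: +13·20° lon, +0·10° lat → SW at lon 80°, lat -90°.
Square 1, 2: +1·2° lon, +2·1° lat → SW at lon 82°, lat -88°.
Subsquare h=7, x=23: +7·0.0833333° lon, +23·0.0416667° lat → SW at lon 82.5833°, lat -87.0417°.
Cell spans 0.0833333° lon × 0.0416667° lat.
south 87.0417° S, north 87.0000° S.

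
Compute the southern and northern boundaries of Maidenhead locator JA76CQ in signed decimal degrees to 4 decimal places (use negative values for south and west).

-83.3333, -83.2917

Field J=9, A=0: +9·20° lon, +0·10° lat → SW at lon 0°, lat -90°.
Square 7, 6: +7·2° lon, +6·1° lat → SW at lon 14°, lat -84°.
Subsquare c=2, q=16: +2·0.0833333° lon, +16·0.0416667° lat → SW at lon 14.1667°, lat -83.3333°.
Cell spans 0.0833333° lon × 0.0416667° lat.
south -83.3333, north -83.2917.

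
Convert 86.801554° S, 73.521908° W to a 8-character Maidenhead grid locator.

FA33fe77

Offset from 180°W / 90°S: lon 106.47809°, lat 3.19845°.
Field (20°×10°, letters A–R): lon ⌊106.47809/20⌋ = 5 → F; lat ⌊3.19845/10⌋ = 0 → A.
Square (2°×1°, digits 0–9): lon ⌊6.47809/2⌋ = 3; lat ⌊3.19845/1⌋ = 3.
Subsquare (5′×2.5′, letters a–x): lon ⌊0.47809/0.0833333⌋ = 5 → f; lat ⌊0.19845/0.0416667⌋ = 4 → e.
Extended square (30″×15″, digits 0–9): lon ⌊0.06143/0.00833333⌋ = 7; lat ⌊0.03178/0.00416667⌋ = 7.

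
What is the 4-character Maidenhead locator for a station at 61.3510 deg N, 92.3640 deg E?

Offset from 180°W / 90°S: lon 272.36°, lat 151.35°.
Field: 272.36/20 → 13 → N, 151.35/10 → 15 → P; chars NP.
Square: 12.36/2 → 6, 1.35/1 → 1; chars 61.

NP61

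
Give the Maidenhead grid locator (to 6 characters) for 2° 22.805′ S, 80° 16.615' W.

EI97uo

Add 180° to longitude and 90° to latitude: 99.7231, 87.6199.
Field: 99.7231/20 → 4 → E, 87.6199/10 → 8 → I; chars EI.
Square: 19.7231/2 → 9, 7.6199/1 → 7; chars 97.
Subsquare: 1.7231/0.0833333 → 20 → u, 0.6199/0.0416667 → 14 → o; chars uo.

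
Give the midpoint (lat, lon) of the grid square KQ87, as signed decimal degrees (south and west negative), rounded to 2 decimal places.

77.50, 37.00

Field K=10, Q=16: +10·20° lon, +16·10° lat → SW at lon 20°, lat 70°.
Square 8, 7: +8·2° lon, +7·1° lat → SW at lon 36°, lat 77°.
Cell spans 2° lon × 1° lat. Centre is SW corner plus half of each.
latitude 77.50, longitude 37.00.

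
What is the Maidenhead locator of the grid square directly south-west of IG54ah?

IG44xg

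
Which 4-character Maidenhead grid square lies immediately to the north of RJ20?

RJ21

Latitude square 0; +1 → 1.
The longitude characters are unchanged.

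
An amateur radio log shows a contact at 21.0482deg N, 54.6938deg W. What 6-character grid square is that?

Add 180° to longitude and 90° to latitude: 125.3062, 111.0482.
Field (20°×10°, letters A–R): lon ⌊125.3062/20⌋ = 6 → G; lat ⌊111.0482/10⌋ = 11 → L.
Square (2°×1°, digits 0–9): lon ⌊5.3062/2⌋ = 2; lat ⌊1.0482/1⌋ = 1.
Subsquare (5′×2.5′, letters a–x): lon ⌊1.3062/0.0833333⌋ = 15 → p; lat ⌊0.0482/0.0416667⌋ = 1 → b.

GL21pb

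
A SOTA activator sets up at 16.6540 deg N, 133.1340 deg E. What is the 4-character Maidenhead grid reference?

Offset from 180°W / 90°S: lon 313.13°, lat 106.65°.
Field: 313.13/20 → 15 → P, 106.65/10 → 10 → K; chars PK.
Square: 13.13/2 → 6, 6.65/1 → 6; chars 66.

PK66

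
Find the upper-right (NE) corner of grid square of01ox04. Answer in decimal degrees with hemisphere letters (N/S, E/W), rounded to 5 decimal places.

38.02083° S, 101.17500° E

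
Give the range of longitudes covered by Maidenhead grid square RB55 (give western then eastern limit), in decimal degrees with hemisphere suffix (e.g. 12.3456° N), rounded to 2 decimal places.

Field R=17, B=1: +17·20° lon, +1·10° lat → SW at lon 160°, lat -80°.
Square 5, 5: +5·2° lon, +5·1° lat → SW at lon 170°, lat -75°.
Cell spans 2° lon × 1° lat.
west 170.00° E, east 172.00° E.

170.00° E, 172.00° E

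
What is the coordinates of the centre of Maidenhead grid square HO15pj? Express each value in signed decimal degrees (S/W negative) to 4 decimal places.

55.3958, -36.7083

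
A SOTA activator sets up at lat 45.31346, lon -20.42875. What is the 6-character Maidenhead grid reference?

HN95sh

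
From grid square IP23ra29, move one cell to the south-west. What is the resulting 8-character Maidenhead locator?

IP23ra18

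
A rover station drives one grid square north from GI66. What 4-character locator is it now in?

GI67

Latitude square 6; +1 → 7.
The longitude characters are unchanged.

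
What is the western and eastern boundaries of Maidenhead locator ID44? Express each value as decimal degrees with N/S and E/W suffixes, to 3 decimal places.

12.000° W, 10.000° W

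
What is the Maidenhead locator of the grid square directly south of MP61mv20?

MP61mu29

Latitude extended square 0; −1 → -1, wraps to 9, carry into subsquare.
Latitude subsquare v = 21; −1 → 20 = u.
The longitude characters are unchanged.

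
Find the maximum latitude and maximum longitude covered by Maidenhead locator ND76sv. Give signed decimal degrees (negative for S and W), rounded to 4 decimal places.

Field N=13, D=3: +13·20° lon, +3·10° lat → SW at lon 80°, lat -60°.
Square 7, 6: +7·2° lon, +6·1° lat → SW at lon 94°, lat -54°.
Subsquare s=18, v=21: +18·0.0833333° lon, +21·0.0416667° lat → SW at lon 95.5°, lat -53.125°.
Cell spans 0.0833333° lon × 0.0416667° lat. NE corner is SW corner plus one full cell.
latitude -53.0833, longitude 95.5833.

-53.0833, 95.5833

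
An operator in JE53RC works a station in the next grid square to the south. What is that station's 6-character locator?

JE53rb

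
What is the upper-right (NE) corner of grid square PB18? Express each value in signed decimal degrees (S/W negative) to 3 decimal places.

-71.000, 124.000

Field P=15, B=1: +15·20° lon, +1·10° lat → SW at lon 120°, lat -80°.
Square 1, 8: +1·2° lon, +8·1° lat → SW at lon 122°, lat -72°.
Cell spans 2° lon × 1° lat. NE corner is SW corner plus one full cell.
latitude -71.000, longitude 124.000.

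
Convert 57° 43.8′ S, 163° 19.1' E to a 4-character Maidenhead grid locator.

Add 180° to longitude and 90° to latitude: 343.32, 32.27.
Field: 343.32/20 → 17 → R, 32.27/10 → 3 → D; chars RD.
Square: 3.32/2 → 1, 2.27/1 → 2; chars 12.

RD12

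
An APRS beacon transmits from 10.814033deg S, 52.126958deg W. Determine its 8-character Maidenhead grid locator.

Offset from 180°W / 90°S: lon 127.87304°, lat 79.18597°.
Field: lon ⌊127.87304/20⌋ = 6 → G; lat ⌊79.18597/10⌋ = 7 → H.
Square: lon ⌊7.87304/2⌋ = 3; lat ⌊9.18597/1⌋ = 9.
Subsquare: lon ⌊1.87304/0.0833333⌋ = 22 → w; lat ⌊0.18597/0.0416667⌋ = 4 → e.
Extended square: lon ⌊0.03971/0.00833333⌋ = 4; lat ⌊0.01930/0.00416667⌋ = 4.

GH39we44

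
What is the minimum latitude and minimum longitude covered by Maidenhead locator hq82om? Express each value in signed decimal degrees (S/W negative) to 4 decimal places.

Field H=7, Q=16: +7·20° lon, +16·10° lat → SW at lon -40°, lat 70°.
Square 8, 2: +8·2° lon, +2·1° lat → SW at lon -24°, lat 72°.
Subsquare o=14, m=12: +14·0.0833333° lon, +12·0.0416667° lat → SW at lon -22.8333°, lat 72.5°.
latitude 72.5000, longitude -22.8333.

72.5000, -22.8333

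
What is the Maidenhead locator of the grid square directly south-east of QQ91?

Longitude square 9; +1 → 10, wraps to 0, carry into field.
Longitude field Q = 16; +1 → 17 = R.
Latitude square 1; −1 → 0.

RQ00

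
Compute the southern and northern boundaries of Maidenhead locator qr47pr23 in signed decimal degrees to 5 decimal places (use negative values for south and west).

87.72083, 87.72500

Field Q=16, R=17: +16·20° lon, +17·10° lat → SW at lon 140°, lat 80°.
Square 4, 7: +4·2° lon, +7·1° lat → SW at lon 148°, lat 87°.
Subsquare p=15, r=17: +15·0.0833333° lon, +17·0.0416667° lat → SW at lon 149.25°, lat 87.7083°.
Extended square 2, 3: +2·0.00833333° lon, +3·0.00416667° lat → SW at lon 149.267°, lat 87.7208°.
Cell spans 0.00833333° lon × 0.00416667° lat.
south 87.72083, north 87.72500.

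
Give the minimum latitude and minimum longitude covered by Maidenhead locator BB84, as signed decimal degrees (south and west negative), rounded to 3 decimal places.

-76.000, -144.000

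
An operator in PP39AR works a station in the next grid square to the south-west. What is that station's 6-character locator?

PP29xq

Longitude subsquare a = 0; −1 → -1, wraps to 23 = x, carry into square.
Longitude square 3; −1 → 2.
Latitude subsquare r = 17; −1 → 16 = q.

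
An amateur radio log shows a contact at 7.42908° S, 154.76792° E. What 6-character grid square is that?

QI72jn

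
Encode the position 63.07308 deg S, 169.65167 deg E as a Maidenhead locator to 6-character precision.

RC46tw

Shift to the Maidenhead origin (180°W, 90°S): lon 349.6517, lat 26.9269.
Field (20°×10°, letters A–R): 349.6517/20 → 17 → R, 26.9269/10 → 2 → C; chars RC.
Square (2°×1°, digits 0–9): 9.6517/2 → 4, 6.9269/1 → 6; chars 46.
Subsquare (5′×2.5′, letters a–x): 1.6517/0.0833333 → 19 → t, 0.9269/0.0416667 → 22 → w; chars tw.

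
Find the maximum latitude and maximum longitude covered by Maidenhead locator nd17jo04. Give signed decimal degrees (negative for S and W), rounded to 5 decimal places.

-52.39583, 82.75833

Field N=13, D=3: +13·20° lon, +3·10° lat → SW at lon 80°, lat -60°.
Square 1, 7: +1·2° lon, +7·1° lat → SW at lon 82°, lat -53°.
Subsquare j=9, o=14: +9·0.0833333° lon, +14·0.0416667° lat → SW at lon 82.75°, lat -52.4167°.
Extended square 0, 4: +0·0.00833333° lon, +4·0.00416667° lat → SW at lon 82.75°, lat -52.4°.
Cell spans 0.00833333° lon × 0.00416667° lat. NE corner is SW corner plus one full cell.
latitude -52.39583, longitude 82.75833.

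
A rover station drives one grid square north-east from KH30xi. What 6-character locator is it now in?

KH40aj

Longitude subsquare x = 23; +1 → 24, wraps to 0 = a, carry into square.
Longitude square 3; +1 → 4.
Latitude subsquare i = 8; +1 → 9 = j.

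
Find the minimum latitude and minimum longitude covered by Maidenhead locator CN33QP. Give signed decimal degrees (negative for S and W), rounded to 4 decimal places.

43.6250, -132.6667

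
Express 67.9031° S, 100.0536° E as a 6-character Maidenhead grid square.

OC02ac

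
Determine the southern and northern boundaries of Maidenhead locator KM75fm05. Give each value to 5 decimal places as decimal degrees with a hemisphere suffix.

35.52083° N, 35.52500° N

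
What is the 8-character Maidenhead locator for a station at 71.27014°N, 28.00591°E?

Add 180° to longitude and 90° to latitude: 208.00591, 161.27014.
Field: lon ⌊208.00591/20⌋ = 10 → K; lat ⌊161.27014/10⌋ = 16 → Q.
Square: lon ⌊8.00591/2⌋ = 4; lat ⌊1.27014/1⌋ = 1.
Subsquare: lon ⌊0.00591/0.0833333⌋ = 0 → a; lat ⌊0.27014/0.0416667⌋ = 6 → g.
Extended square: lon ⌊0.00591/0.00833333⌋ = 0; lat ⌊0.02014/0.00416667⌋ = 4.

KQ41ag04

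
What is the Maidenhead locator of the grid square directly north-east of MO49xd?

Longitude subsquare x = 23; +1 → 24, wraps to 0 = a, carry into square.
Longitude square 4; +1 → 5.
Latitude subsquare d = 3; +1 → 4 = e.

MO59ae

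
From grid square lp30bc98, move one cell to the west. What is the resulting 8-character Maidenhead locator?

LP30bc88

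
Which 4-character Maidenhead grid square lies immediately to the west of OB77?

Longitude square 7; −1 → 6.
The latitude characters are unchanged.

OB67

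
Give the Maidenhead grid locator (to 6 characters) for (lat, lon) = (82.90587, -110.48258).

DR42sv

Add 180° to longitude and 90° to latitude: 69.5174, 172.9059.
Field: 69.5174/20 → 3 → D, 172.9059/10 → 17 → R; chars DR.
Square: 9.5174/2 → 4, 2.9059/1 → 2; chars 42.
Subsquare: 1.5174/0.0833333 → 18 → s, 0.9059/0.0416667 → 21 → v; chars sv.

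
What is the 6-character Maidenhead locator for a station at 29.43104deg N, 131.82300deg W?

CL49ck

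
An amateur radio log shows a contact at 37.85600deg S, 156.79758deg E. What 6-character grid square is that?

QF82jd

Shift to the Maidenhead origin (180°W, 90°S): lon 336.7976, lat 52.1440.
Field: 336.7976/20 → 16 → Q, 52.1440/10 → 5 → F; chars QF.
Square: 16.7976/2 → 8, 2.1440/1 → 2; chars 82.
Subsquare: 0.7976/0.0833333 → 9 → j, 0.1440/0.0416667 → 3 → d; chars jd.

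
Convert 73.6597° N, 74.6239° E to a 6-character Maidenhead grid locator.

Shift to the Maidenhead origin (180°W, 90°S): lon 254.6239, lat 163.6597.
Field: lon ⌊254.6239/20⌋ = 12 → M; lat ⌊163.6597/10⌋ = 16 → Q.
Square: lon ⌊14.6239/2⌋ = 7; lat ⌊3.6597/1⌋ = 3.
Subsquare: lon ⌊0.6239/0.0833333⌋ = 7 → h; lat ⌊0.6597/0.0416667⌋ = 15 → p.

MQ73hp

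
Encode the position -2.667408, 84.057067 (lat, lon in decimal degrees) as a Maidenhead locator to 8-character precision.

NI27ah69

Shift to the Maidenhead origin (180°W, 90°S): lon 264.05707, lat 87.33259.
Field: lon ⌊264.05707/20⌋ = 13 → N; lat ⌊87.33259/10⌋ = 8 → I.
Square: lon ⌊4.05707/2⌋ = 2; lat ⌊7.33259/1⌋ = 7.
Subsquare: lon ⌊0.05707/0.0833333⌋ = 0 → a; lat ⌊0.33259/0.0416667⌋ = 7 → h.
Extended square: lon ⌊0.05707/0.00833333⌋ = 6; lat ⌊0.04093/0.00416667⌋ = 9.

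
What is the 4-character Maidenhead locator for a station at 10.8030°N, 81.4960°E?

Shift to the Maidenhead origin (180°W, 90°S): lon 261.50, lat 100.80.
Field: 261.50/20 → 13 → N, 100.80/10 → 10 → K; chars NK.
Square: 1.50/2 → 0, 0.80/1 → 0; chars 00.

NK00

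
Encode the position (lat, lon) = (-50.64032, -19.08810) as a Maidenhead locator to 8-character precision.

Shift to the Maidenhead origin (180°W, 90°S): lon 160.91190, lat 39.35968.
Field: lon ⌊160.91190/20⌋ = 8 → I; lat ⌊39.35968/10⌋ = 3 → D.
Square: lon ⌊0.91190/2⌋ = 0; lat ⌊9.35968/1⌋ = 9.
Subsquare: lon ⌊0.91190/0.0833333⌋ = 10 → k; lat ⌊0.35968/0.0416667⌋ = 8 → i.
Extended square: lon ⌊0.07857/0.00833333⌋ = 9; lat ⌊0.02635/0.00416667⌋ = 6.

ID09ki96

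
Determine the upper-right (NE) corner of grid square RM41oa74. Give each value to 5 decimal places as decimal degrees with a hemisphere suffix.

31.02083° N, 169.23333° E

Field R=17, M=12: +17·20° lon, +12·10° lat → SW at lon 160°, lat 30°.
Square 4, 1: +4·2° lon, +1·1° lat → SW at lon 168°, lat 31°.
Subsquare o=14, a=0: +14·0.0833333° lon, +0·0.0416667° lat → SW at lon 169.167°, lat 31°.
Extended square 7, 4: +7·0.00833333° lon, +4·0.00416667° lat → SW at lon 169.225°, lat 31.0167°.
Cell spans 0.00833333° lon × 0.00416667° lat. NE corner is SW corner plus one full cell.
latitude 31.02083° N, longitude 169.23333° E.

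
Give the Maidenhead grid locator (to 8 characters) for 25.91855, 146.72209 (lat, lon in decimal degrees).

QL35iw60

Shift to the Maidenhead origin (180°W, 90°S): lon 326.72209, lat 115.91855.
Field (20°×10°, letters A–R): lon ⌊326.72209/20⌋ = 16 → Q; lat ⌊115.91855/10⌋ = 11 → L.
Square (2°×1°, digits 0–9): lon ⌊6.72209/2⌋ = 3; lat ⌊5.91855/1⌋ = 5.
Subsquare (5′×2.5′, letters a–x): lon ⌊0.72209/0.0833333⌋ = 8 → i; lat ⌊0.91855/0.0416667⌋ = 22 → w.
Extended square (30″×15″, digits 0–9): lon ⌊0.05542/0.00833333⌋ = 6; lat ⌊0.00188/0.00416667⌋ = 0.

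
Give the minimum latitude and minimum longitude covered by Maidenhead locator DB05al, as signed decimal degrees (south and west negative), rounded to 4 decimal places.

Field D=3, B=1: +3·20° lon, +1·10° lat → SW at lon -120°, lat -80°.
Square 0, 5: +0·2° lon, +5·1° lat → SW at lon -120°, lat -75°.
Subsquare a=0, l=11: +0·0.0833333° lon, +11·0.0416667° lat → SW at lon -120°, lat -74.5417°.
latitude -74.5417, longitude -120.0000.

-74.5417, -120.0000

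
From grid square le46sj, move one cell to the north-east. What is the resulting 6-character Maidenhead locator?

LE46tk

Longitude subsquare s = 18; +1 → 19 = t.
Latitude subsquare j = 9; +1 → 10 = k.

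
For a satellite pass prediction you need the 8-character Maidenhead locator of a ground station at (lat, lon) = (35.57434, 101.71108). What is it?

OM05un57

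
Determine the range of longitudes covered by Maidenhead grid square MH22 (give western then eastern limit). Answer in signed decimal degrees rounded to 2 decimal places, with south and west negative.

Field M=12, H=7: +12·20° lon, +7·10° lat → SW at lon 60°, lat -20°.
Square 2, 2: +2·2° lon, +2·1° lat → SW at lon 64°, lat -18°.
Cell spans 2° lon × 1° lat.
west 64.00, east 66.00.

64.00, 66.00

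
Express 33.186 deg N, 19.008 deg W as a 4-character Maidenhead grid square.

Offset from 180°W / 90°S: lon 160.99°, lat 123.19°.
Field (20°×10°, letters A–R): 160.99/20 → 8 → I, 123.19/10 → 12 → M; chars IM.
Square (2°×1°, digits 0–9): 0.99/2 → 0, 3.19/1 → 3; chars 03.

IM03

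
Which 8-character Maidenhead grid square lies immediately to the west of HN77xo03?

Longitude extended square 0; −1 → -1, wraps to 9, carry into subsquare.
Longitude subsquare x = 23; −1 → 22 = w.
The latitude characters are unchanged.

HN77wo93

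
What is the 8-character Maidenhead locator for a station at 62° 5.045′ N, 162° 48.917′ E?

Offset from 180°W / 90°S: lon 342.81528°, lat 152.08408°.
Field: lon ⌊342.81528/20⌋ = 17 → R; lat ⌊152.08408/10⌋ = 15 → P.
Square: lon ⌊2.81528/2⌋ = 1; lat ⌊2.08408/1⌋ = 2.
Subsquare: lon ⌊0.81528/0.0833333⌋ = 9 → j; lat ⌊0.08408/0.0416667⌋ = 2 → c.
Extended square: lon ⌊0.06528/0.00833333⌋ = 7; lat ⌊0.00075/0.00416667⌋ = 0.

RP12jc70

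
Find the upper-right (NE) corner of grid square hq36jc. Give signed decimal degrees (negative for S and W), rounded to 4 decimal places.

76.1250, -33.1667

Field H=7, Q=16: +7·20° lon, +16·10° lat → SW at lon -40°, lat 70°.
Square 3, 6: +3·2° lon, +6·1° lat → SW at lon -34°, lat 76°.
Subsquare j=9, c=2: +9·0.0833333° lon, +2·0.0416667° lat → SW at lon -33.25°, lat 76.0833°.
Cell spans 0.0833333° lon × 0.0416667° lat. NE corner is SW corner plus one full cell.
latitude 76.1250, longitude -33.1667.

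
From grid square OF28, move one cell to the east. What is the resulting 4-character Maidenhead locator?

OF38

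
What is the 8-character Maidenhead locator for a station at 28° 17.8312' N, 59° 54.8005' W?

GL08bh01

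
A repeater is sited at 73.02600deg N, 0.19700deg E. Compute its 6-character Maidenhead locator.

Add 180° to longitude and 90° to latitude: 180.1970, 163.0260.
Field: 180.1970/20 → 9 → J, 163.0260/10 → 16 → Q; chars JQ.
Square: 0.1970/2 → 0, 3.0260/1 → 3; chars 03.
Subsquare: 0.1970/0.0833333 → 2 → c, 0.0260/0.0416667 → 0 → a; chars ca.

JQ03ca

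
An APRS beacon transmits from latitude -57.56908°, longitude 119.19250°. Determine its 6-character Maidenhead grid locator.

OD92ok

Shift to the Maidenhead origin (180°W, 90°S): lon 299.1925, lat 32.4309.
Field: lon ⌊299.1925/20⌋ = 14 → O; lat ⌊32.4309/10⌋ = 3 → D.
Square: lon ⌊19.1925/2⌋ = 9; lat ⌊2.4309/1⌋ = 2.
Subsquare: lon ⌊1.1925/0.0833333⌋ = 14 → o; lat ⌊0.4309/0.0416667⌋ = 10 → k.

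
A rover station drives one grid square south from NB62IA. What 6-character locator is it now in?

Latitude subsquare a = 0; −1 → -1, wraps to 23 = x, carry into square.
Latitude square 2; −1 → 1.
The longitude characters are unchanged.

NB61ix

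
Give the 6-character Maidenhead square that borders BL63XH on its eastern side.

Longitude subsquare x = 23; +1 → 24, wraps to 0 = a, carry into square.
Longitude square 6; +1 → 7.
The latitude characters are unchanged.

BL73ah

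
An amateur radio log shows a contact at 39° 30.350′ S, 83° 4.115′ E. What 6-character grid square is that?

Add 180° to longitude and 90° to latitude: 263.0686, 50.4942.
Field: lon ⌊263.0686/20⌋ = 13 → N; lat ⌊50.4942/10⌋ = 5 → F.
Square: lon ⌊3.0686/2⌋ = 1; lat ⌊0.4942/1⌋ = 0.
Subsquare: lon ⌊1.0686/0.0833333⌋ = 12 → m; lat ⌊0.4942/0.0416667⌋ = 11 → l.

NF10ml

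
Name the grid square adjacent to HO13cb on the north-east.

HO13dc

Longitude subsquare c = 2; +1 → 3 = d.
Latitude subsquare b = 1; +1 → 2 = c.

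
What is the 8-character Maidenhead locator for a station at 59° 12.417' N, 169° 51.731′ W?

AO59be69

Shift to the Maidenhead origin (180°W, 90°S): lon 10.13782, lat 149.20695.
Field (20°×10°, letters A–R): 10.13782/20 → 0 → A, 149.20695/10 → 14 → O; chars AO.
Square (2°×1°, digits 0–9): 10.13782/2 → 5, 9.20695/1 → 9; chars 59.
Subsquare (5′×2.5′, letters a–x): 0.13782/0.0833333 → 1 → b, 0.20695/0.0416667 → 4 → e; chars be.
Extended square (30″×15″, digits 0–9): 0.05448/0.00833333 → 6, 0.04028/0.00416667 → 9; chars 69.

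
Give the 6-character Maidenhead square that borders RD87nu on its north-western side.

RD87mv

Longitude subsquare n = 13; −1 → 12 = m.
Latitude subsquare u = 20; +1 → 21 = v.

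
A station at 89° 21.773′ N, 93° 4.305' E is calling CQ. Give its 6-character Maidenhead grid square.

Shift to the Maidenhead origin (180°W, 90°S): lon 273.0718, lat 179.3629.
Field (20°×10°, letters A–R): 273.0718/20 → 13 → N, 179.3629/10 → 17 → R; chars NR.
Square (2°×1°, digits 0–9): 13.0718/2 → 6, 9.3629/1 → 9; chars 69.
Subsquare (5′×2.5′, letters a–x): 1.0718/0.0833333 → 12 → m, 0.3629/0.0416667 → 8 → i; chars mi.

NR69mi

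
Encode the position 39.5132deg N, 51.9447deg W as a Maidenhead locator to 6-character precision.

Offset from 180°W / 90°S: lon 128.0553°, lat 129.5132°.
Field: lon ⌊128.0553/20⌋ = 6 → G; lat ⌊129.5132/10⌋ = 12 → M.
Square: lon ⌊8.0553/2⌋ = 4; lat ⌊9.5132/1⌋ = 9.
Subsquare: lon ⌊0.0553/0.0833333⌋ = 0 → a; lat ⌊0.5132/0.0416667⌋ = 12 → m.

GM49am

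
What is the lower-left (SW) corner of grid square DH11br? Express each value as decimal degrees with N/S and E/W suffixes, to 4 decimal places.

Field D=3, H=7: +3·20° lon, +7·10° lat → SW at lon -120°, lat -20°.
Square 1, 1: +1·2° lon, +1·1° lat → SW at lon -118°, lat -19°.
Subsquare b=1, r=17: +1·0.0833333° lon, +17·0.0416667° lat → SW at lon -117.917°, lat -18.2917°.
latitude 18.2917° S, longitude 117.9167° W.

18.2917° S, 117.9167° W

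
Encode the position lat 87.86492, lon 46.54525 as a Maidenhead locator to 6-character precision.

Offset from 180°W / 90°S: lon 226.5453°, lat 177.8649°.
Field (20°×10°, letters A–R): 226.5453/20 → 11 → L, 177.8649/10 → 17 → R; chars LR.
Square (2°×1°, digits 0–9): 6.5453/2 → 3, 7.8649/1 → 7; chars 37.
Subsquare (5′×2.5′, letters a–x): 0.5453/0.0833333 → 6 → g, 0.8649/0.0416667 → 20 → u; chars gu.

LR37gu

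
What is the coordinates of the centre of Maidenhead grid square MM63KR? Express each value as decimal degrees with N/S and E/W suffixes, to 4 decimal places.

Field M=12, M=12: +12·20° lon, +12·10° lat → SW at lon 60°, lat 30°.
Square 6, 3: +6·2° lon, +3·1° lat → SW at lon 72°, lat 33°.
Subsquare k=10, r=17: +10·0.0833333° lon, +17·0.0416667° lat → SW at lon 72.8333°, lat 33.7083°.
Cell spans 0.0833333° lon × 0.0416667° lat. Centre is SW corner plus half of each.
latitude 33.7292° N, longitude 72.8750° E.

33.7292° N, 72.8750° E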